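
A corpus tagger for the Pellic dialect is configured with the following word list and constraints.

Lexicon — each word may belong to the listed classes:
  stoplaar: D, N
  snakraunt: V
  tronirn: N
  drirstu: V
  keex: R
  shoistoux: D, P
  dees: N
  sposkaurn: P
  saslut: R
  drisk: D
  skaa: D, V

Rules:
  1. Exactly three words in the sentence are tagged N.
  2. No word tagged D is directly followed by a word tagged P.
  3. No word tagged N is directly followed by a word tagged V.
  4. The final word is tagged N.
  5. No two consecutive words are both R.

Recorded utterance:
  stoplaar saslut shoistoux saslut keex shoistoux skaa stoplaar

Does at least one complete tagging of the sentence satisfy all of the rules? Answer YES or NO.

Candidates per position — 1:stoplaar {D,N}; 2:saslut {R}; 3:shoistoux {D,P}; 4:saslut {R}; 5:keex {R}; 6:shoistoux {D,P}; 7:skaa {D,V}; 8:stoplaar {D,N}.
Rule 1 cannot be satisfied by any choice of tags from the lexicon.
So there is no consistent tagging.

NO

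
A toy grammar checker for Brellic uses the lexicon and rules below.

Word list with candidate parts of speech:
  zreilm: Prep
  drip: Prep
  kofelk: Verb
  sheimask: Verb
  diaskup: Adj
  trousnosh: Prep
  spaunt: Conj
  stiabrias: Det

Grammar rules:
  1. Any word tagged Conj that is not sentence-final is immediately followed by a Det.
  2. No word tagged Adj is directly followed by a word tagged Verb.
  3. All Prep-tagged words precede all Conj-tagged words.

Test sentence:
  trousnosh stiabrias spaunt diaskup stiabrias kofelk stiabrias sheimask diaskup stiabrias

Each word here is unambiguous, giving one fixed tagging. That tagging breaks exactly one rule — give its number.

Fixed tagging: Prep Det Conj Adj Det Verb Det Verb Adj Det.
Checking each rule: R1 fail, R2 pass, R3 pass.
Only rule 1 fails.

1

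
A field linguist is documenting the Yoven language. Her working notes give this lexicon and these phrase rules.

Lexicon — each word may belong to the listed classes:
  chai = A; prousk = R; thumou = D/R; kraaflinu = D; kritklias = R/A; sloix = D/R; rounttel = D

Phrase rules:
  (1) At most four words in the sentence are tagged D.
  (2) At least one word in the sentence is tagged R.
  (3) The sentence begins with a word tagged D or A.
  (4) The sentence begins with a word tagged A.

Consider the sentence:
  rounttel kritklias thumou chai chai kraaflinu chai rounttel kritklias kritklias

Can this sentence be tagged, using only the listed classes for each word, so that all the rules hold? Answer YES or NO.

Candidates per position — 1:rounttel {D}; 2:kritklias {R,A}; 3:thumou {D,R}; 4:chai {A}; 5:chai {A}; 6:kraaflinu {D}; 7:chai {A}; 8:rounttel {D}; 9:kritklias {R,A}; 10:kritklias {R,A}.
Rule 4 cannot be satisfied by any choice of tags from the lexicon.
So there is no consistent tagging.

NO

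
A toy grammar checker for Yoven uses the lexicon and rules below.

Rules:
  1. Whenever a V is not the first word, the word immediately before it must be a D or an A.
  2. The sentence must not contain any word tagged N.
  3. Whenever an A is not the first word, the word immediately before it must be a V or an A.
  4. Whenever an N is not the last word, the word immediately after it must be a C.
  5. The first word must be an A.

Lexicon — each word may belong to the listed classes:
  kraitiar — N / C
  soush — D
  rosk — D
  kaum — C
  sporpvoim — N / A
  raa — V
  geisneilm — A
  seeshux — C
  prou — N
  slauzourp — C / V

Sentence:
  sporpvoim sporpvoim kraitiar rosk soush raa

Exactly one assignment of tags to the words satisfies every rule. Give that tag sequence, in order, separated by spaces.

Candidates per position — 1:sporpvoim {N,A}; 2:sporpvoim {N,A}; 3:kraitiar {N,C}; 4:rosk {D}; 5:soush {D}; 6:raa {V}.
Position 1: N is ruled out by rule 2; that leaves A.
Position 2: N is ruled out by rule 2; that leaves A.
Position 3: N is ruled out by rule 2; that leaves C.
The unique satisfying tagging is: A A C D D V.
Verifying each rule — rule 1 satisfied; rule 2 satisfied; rule 3 satisfied; rule 4 satisfied; rule 5 satisfied.

A A C D D V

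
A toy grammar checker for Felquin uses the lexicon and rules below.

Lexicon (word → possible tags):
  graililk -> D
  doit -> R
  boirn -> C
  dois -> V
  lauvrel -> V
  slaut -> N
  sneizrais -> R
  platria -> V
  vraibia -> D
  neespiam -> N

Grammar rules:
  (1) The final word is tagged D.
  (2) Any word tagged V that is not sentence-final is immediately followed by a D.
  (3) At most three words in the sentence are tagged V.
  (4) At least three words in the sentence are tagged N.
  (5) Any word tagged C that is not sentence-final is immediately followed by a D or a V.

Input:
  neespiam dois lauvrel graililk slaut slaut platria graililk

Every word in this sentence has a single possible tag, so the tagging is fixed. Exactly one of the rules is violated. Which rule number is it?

Fixed tagging: N V V D N N V D.
Applying the rules: R1 holds, R2 violated, R3 holds, R4 holds, R5 holds.
Only rule 2 fails.

2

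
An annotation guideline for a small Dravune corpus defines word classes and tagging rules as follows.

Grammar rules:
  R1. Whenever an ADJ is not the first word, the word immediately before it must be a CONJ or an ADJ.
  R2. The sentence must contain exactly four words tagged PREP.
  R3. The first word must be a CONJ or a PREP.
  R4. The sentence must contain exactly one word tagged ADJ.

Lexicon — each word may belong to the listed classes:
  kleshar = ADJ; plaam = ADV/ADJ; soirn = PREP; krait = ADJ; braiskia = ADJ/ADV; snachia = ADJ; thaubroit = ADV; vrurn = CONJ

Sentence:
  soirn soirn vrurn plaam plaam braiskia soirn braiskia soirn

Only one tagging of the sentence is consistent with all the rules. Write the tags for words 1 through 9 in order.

PREP PREP CONJ ADJ ADV ADV PREP ADV PREP

Candidates per position — 1:soirn {PREP}; 2:soirn {PREP}; 3:vrurn {CONJ}; 4:plaam {ADV,ADJ}; 5:plaam {ADV,ADJ}; 6:braiskia {ADJ,ADV}; 7:soirn {PREP}; 8:braiskia {ADJ,ADV}; 9:soirn {PREP}.
Word 8 cannot be ADJ — rule 1 would then fail for every completion. It is ADV.
The remaining ambiguous positions (4, 5, 6) are resolved jointly — only one combination satisfies every rule.
The only consistent sequence is: PREP PREP CONJ ADJ ADV ADV PREP ADV PREP.
Checking: rule 1 satisfied; rule 2 satisfied; rule 3 satisfied; rule 4 satisfied.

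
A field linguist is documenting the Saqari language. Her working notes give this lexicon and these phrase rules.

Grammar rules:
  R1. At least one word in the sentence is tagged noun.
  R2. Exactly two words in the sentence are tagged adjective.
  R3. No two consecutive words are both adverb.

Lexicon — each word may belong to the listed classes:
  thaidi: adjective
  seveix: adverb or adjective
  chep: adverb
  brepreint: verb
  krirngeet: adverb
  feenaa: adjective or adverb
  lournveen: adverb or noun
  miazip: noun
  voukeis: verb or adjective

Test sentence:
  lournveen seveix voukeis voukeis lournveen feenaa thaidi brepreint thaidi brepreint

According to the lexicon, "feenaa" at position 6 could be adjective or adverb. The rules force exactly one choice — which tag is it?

adverb

Candidates per position — 1:lournveen {adverb,noun}; 2:seveix {adverb,adjective}; 3:voukeis {verb,adjective}; 4:voukeis {verb,adjective}; 5:lournveen {adverb,noun}; 6:feenaa {adjective,adverb}; 7:thaidi {adjective}; 8:brepreint {verb}; 9:thaidi {adjective}; 10:brepreint {verb}.
Word 2 cannot be adjective — rule 2 would then fail for every completion. It is adverb.
Word 3 cannot be adjective — rule 2 would then fail for every completion. It is verb.
Word 4 cannot be adjective — rule 2 would then fail for every completion. It is verb.
Word 6 cannot be adjective — rule 2 would then fail for every completion. It is adverb.
Word 1 cannot be adverb — rule 3 would then fail for every completion. It is noun.
Word 5 cannot be adverb — rule 3 would then fail for every completion. It is noun.
The unique satisfying tagging is: noun adverb verb verb noun adverb adjective verb adjective verb.
Checking: rule 1 ✓; rule 2 ✓; rule 3 ✓.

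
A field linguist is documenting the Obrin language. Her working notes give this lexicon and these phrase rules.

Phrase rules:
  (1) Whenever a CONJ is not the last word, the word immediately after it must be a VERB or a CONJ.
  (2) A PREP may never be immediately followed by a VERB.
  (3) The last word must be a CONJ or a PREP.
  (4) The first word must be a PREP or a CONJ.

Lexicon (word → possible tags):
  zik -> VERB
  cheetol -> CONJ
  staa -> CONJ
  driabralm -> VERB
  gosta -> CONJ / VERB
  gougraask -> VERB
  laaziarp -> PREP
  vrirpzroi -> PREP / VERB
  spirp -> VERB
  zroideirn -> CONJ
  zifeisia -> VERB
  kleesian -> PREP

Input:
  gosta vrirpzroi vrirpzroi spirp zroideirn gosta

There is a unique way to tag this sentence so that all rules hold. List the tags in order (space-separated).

Candidates per position — 1:gosta {CONJ,VERB}; 2:vrirpzroi {PREP,VERB}; 3:vrirpzroi {PREP,VERB}; 4:spirp {VERB}; 5:zroideirn {CONJ}; 6:gosta {CONJ,VERB}.
Position 1: VERB is ruled out by rule 4; that leaves CONJ.
Position 2: PREP is ruled out by rule 1; that leaves VERB.
Position 3: PREP is ruled out by rule 2; that leaves VERB.
Position 6: VERB is ruled out by rule 3; that leaves CONJ.
The unique satisfying tagging is: CONJ VERB VERB VERB CONJ CONJ.
Check: rule 1 ✓; rule 2 ✓; rule 3 ✓; rule 4 ✓.

CONJ VERB VERB VERB CONJ CONJ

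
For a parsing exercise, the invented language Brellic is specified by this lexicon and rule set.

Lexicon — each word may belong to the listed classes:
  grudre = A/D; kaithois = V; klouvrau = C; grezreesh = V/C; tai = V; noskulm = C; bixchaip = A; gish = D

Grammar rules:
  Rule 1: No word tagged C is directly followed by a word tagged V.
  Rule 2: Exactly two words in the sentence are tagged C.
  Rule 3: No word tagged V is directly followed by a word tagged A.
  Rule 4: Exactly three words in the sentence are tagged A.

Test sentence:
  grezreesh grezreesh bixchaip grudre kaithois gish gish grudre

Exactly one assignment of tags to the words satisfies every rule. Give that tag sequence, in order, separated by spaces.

C C A A V D D A

Candidates per position — 1:grezreesh {V,C}; 2:grezreesh {V,C}; 3:bixchaip {A}; 4:grudre {A,D}; 5:kaithois {V}; 6:gish {D}; 7:gish {D}; 8:grudre {A,D}.
If word 1 were V, no tagging could satisfy rule 2; so word 1 is C.
If word 2 were V, no tagging could satisfy rule 1; so word 2 is C.
If word 4 were D, no tagging could satisfy rule 4; so word 4 is A.
If word 8 were D, no tagging could satisfy rule 4; so word 8 is A.
So the tagging must be: C C A A V D D A.
Checking: rule 1 ok; rule 2 ok; rule 3 ok; rule 4 ok.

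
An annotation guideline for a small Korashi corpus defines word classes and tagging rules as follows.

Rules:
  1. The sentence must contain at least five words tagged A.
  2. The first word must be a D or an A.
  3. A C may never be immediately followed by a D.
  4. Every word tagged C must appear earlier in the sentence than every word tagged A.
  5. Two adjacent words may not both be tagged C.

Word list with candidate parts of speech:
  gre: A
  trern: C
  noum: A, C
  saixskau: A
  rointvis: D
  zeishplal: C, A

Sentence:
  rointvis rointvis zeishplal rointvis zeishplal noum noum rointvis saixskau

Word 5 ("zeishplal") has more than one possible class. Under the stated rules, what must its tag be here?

A

Candidates per position — 1:rointvis {D}; 2:rointvis {D}; 3:zeishplal {C,A}; 4:rointvis {D}; 5:zeishplal {C,A}; 6:noum {A,C}; 7:noum {A,C}; 8:rointvis {D}; 9:saixskau {A}.
At position 3, choosing C makes rule 1 impossible to satisfy; hence A.
At position 5, choosing C makes rule 1 impossible to satisfy; hence A.
At position 6, choosing C makes rule 1 impossible to satisfy; hence A.
At position 7, choosing C makes rule 1 impossible to satisfy; hence A.
The only consistent sequence is: D D A D A A A D A.
Rule-by-rule: rule 1 satisfied; rule 2 satisfied; rule 3 satisfied; rule 4 satisfied; rule 5 satisfied.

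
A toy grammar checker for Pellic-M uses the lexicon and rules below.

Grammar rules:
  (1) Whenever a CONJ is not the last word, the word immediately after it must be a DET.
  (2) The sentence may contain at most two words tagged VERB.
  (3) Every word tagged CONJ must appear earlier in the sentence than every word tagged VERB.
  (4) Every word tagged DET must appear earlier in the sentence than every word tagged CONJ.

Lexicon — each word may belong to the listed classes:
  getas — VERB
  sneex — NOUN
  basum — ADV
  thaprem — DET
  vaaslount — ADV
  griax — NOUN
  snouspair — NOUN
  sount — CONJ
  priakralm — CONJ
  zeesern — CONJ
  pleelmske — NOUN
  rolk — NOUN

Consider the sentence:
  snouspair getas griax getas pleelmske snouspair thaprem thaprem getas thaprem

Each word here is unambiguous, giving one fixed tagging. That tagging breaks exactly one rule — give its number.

2

Fixed tagging: NOUN VERB NOUN VERB NOUN NOUN DET DET VERB DET.
Applying the rules: R1 ok, R2 fails, R3 ok, R4 ok.
Only rule 2 fails.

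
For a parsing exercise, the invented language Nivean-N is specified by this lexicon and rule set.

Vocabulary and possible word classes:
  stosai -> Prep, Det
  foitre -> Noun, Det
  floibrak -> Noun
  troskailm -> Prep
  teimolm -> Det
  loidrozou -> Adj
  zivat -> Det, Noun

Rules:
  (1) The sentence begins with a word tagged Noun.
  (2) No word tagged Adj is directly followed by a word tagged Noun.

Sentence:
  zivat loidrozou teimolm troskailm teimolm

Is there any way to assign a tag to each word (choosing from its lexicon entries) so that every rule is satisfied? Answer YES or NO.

Candidates per position — 1:zivat {Det,Noun}; 2:loidrozou {Adj}; 3:teimolm {Det}; 4:troskailm {Prep}; 5:teimolm {Det}.
One satisfying assignment: Noun Adj Det Prep Det.
Rule-by-rule: rule 1 holds; rule 2 holds.

YES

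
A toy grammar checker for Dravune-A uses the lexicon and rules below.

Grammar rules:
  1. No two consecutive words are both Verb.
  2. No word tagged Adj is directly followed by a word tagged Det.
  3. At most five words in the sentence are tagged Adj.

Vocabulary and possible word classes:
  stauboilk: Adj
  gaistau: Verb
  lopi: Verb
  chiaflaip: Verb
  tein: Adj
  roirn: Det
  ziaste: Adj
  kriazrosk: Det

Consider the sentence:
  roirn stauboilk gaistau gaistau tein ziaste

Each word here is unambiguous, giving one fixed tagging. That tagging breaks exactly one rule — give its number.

Fixed tagging: Det Adj Verb Verb Adj Adj.
Checking each rule: R1 fail, R2 pass, R3 pass.
Only rule 1 fails.

1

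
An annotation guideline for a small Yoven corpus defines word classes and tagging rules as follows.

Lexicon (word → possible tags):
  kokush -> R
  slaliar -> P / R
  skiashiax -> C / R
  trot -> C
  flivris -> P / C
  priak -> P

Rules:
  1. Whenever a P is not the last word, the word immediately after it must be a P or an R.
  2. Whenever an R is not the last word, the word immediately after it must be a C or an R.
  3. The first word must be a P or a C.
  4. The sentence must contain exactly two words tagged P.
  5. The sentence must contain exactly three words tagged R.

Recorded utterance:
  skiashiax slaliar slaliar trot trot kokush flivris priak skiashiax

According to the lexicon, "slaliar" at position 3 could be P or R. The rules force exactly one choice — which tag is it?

R

Candidates per position — 1:skiashiax {C,R}; 2:slaliar {P,R}; 3:slaliar {P,R}; 4:trot {C}; 5:trot {C}; 6:kokush {R}; 7:flivris {P,C}; 8:priak {P}; 9:skiashiax {C,R}.
If word 1 were R, no tagging could satisfy rule 3; so word 1 is C.
If word 3 were P, no tagging could satisfy rule 1; so word 3 is R.
If word 7 were P, no tagging could satisfy rule 2; so word 7 is C.
If word 9 were C, no tagging could satisfy rule 1; so word 9 is R.
If word 2 were R, no tagging could satisfy rule 4; so word 2 is P.
That leaves exactly one tagging: C P R C C R C P R.
Checking: rule 1 ok; rule 2 ok; rule 3 ok; rule 4 ok; rule 5 ok.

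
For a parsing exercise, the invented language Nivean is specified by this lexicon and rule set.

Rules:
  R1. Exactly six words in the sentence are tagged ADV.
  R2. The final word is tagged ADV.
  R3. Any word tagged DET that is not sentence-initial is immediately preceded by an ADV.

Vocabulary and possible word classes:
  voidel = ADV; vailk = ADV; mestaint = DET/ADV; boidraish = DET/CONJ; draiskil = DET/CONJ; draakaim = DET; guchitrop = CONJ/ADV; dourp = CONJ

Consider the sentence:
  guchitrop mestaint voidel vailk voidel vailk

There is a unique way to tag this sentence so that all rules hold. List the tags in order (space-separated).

ADV ADV ADV ADV ADV ADV

Candidates per position — 1:guchitrop {CONJ,ADV}; 2:mestaint {DET,ADV}; 3:voidel {ADV}; 4:vailk {ADV}; 5:voidel {ADV}; 6:vailk {ADV}.
If word 1 were CONJ, no tagging could satisfy rule 1; so word 1 is ADV.
If word 2 were DET, no tagging could satisfy rule 1; so word 2 is ADV.
The unique satisfying tagging is: ADV ADV ADV ADV ADV ADV.
Check: rule 1 ✓; rule 2 ✓; rule 3 ✓.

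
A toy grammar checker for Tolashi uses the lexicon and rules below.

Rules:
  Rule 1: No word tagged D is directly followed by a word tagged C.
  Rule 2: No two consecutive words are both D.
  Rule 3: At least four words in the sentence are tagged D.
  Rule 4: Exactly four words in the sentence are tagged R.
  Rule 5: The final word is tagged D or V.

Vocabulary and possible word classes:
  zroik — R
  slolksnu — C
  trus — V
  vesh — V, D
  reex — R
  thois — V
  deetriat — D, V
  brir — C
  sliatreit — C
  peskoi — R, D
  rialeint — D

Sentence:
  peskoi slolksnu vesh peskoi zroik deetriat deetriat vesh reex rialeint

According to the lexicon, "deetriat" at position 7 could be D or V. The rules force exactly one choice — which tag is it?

V

Candidates per position — 1:peskoi {R,D}; 2:slolksnu {C}; 3:vesh {V,D}; 4:peskoi {R,D}; 5:zroik {R}; 6:deetriat {D,V}; 7:deetriat {D,V}; 8:vesh {V,D}; 9:reex {R}; 10:rialeint {D}.
If word 1 were D, no tagging could satisfy rule 1; so word 1 is R.
If word 4 were D, no tagging could satisfy rule 4; so word 4 is R.
Position 7: the remaining choice is settled jointly with positions 3, 6, 8 — only V at position 7 is part of a tagging that satisfies every rule.
So the tagging must be: R C D R R D V D R D.
Rule-by-rule: rule 1 satisfied; rule 2 satisfied; rule 3 satisfied; rule 4 satisfied; rule 5 satisfied.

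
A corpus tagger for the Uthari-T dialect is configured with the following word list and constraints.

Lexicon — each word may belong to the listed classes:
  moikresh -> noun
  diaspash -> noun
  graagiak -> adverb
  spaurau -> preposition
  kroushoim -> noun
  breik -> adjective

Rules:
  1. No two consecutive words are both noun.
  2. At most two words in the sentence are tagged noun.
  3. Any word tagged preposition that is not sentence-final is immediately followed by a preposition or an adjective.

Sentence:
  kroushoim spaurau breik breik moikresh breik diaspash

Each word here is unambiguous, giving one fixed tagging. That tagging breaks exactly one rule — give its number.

Fixed tagging: noun preposition adjective adjective noun adjective noun.
Rule check: R1 ✓, R2 ✗, R3 ✓.
Only rule 2 fails.

2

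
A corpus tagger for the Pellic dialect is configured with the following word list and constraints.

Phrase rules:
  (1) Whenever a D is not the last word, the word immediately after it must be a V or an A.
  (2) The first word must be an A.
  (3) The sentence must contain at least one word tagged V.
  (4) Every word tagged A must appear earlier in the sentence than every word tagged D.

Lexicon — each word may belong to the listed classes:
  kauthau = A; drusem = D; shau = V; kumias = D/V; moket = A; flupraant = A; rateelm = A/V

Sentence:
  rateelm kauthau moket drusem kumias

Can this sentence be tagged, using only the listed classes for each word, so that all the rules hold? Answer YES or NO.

Candidates per position — 1:rateelm {A,V}; 2:kauthau {A}; 3:moket {A}; 4:drusem {D}; 5:kumias {D,V}.
One satisfying assignment: A A A D V.
Checking: rule 1 holds; rule 2 holds; rule 3 holds; rule 4 holds.

YES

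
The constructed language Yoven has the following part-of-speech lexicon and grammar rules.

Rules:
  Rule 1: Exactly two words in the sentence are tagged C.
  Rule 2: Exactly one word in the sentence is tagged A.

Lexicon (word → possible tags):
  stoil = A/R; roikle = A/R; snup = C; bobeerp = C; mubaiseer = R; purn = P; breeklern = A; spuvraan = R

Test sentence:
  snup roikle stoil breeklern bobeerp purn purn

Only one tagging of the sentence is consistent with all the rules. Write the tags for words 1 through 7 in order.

Candidates per position — 1:snup {C}; 2:roikle {A,R}; 3:stoil {A,R}; 4:breeklern {A}; 5:bobeerp {C}; 6:purn {P}; 7:purn {P}.
At position 2, choosing A makes rule 2 impossible to satisfy; hence R.
At position 3, choosing A makes rule 2 impossible to satisfy; hence R.
So the tagging must be: C R R A C P P.
Verifying each rule — rule 1 holds; rule 2 holds.

C R R A C P P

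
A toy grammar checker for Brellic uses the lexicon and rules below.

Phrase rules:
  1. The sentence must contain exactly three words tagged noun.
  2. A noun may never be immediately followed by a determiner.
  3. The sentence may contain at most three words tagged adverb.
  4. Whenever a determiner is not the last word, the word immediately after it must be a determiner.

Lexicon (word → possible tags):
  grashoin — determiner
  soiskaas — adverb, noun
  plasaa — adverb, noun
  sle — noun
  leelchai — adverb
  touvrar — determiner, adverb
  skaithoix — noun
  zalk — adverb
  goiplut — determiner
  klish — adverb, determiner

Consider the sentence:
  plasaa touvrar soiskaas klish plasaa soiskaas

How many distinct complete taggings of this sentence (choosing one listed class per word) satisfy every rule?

4

Candidates per position — 1:plasaa {adverb,noun}; 2:touvrar {determiner,adverb}; 3:soiskaas {adverb,noun}; 4:klish {adverb,determiner}; 5:plasaa {adverb,noun}; 6:soiskaas {adverb,noun}.
There are 64 candidate sequences in total.
The sequences that satisfy every rule: adverb adverb noun adverb noun noun; noun adverb adverb adverb noun noun; noun adverb noun adverb adverb noun; noun adverb noun adverb noun adverb.
Count = 4.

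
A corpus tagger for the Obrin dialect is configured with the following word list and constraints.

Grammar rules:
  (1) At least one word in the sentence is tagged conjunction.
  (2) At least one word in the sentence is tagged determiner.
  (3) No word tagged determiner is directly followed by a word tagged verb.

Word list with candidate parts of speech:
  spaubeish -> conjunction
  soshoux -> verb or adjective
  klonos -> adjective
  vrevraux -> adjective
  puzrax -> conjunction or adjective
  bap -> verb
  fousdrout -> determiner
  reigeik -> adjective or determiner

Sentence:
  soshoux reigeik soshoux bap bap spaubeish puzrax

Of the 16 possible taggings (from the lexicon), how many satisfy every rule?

4

Candidates per position — 1:soshoux {verb,adjective}; 2:reigeik {adjective,determiner}; 3:soshoux {verb,adjective}; 4:bap {verb}; 5:bap {verb}; 6:spaubeish {conjunction}; 7:puzrax {conjunction,adjective}.
There are 16 candidate sequences in total.
The sequences that satisfy every rule: verb determiner adjective verb verb conjunction conjunction; verb determiner adjective verb verb conjunction adjective; adjective determiner adjective verb verb conjunction conjunction; adjective determiner adjective verb verb conjunction adjective.
Count = 4.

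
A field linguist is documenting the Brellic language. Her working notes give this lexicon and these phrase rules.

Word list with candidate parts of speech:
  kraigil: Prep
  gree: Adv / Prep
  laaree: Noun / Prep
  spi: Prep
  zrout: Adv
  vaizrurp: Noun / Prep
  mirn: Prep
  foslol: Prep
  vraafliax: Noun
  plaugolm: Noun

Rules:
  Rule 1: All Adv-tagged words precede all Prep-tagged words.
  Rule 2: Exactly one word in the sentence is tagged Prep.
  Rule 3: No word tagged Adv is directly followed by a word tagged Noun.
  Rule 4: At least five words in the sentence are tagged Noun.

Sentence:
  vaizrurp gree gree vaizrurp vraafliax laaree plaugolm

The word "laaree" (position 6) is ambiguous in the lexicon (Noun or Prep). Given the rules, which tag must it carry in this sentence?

Noun

Candidates per position — 1:vaizrurp {Noun,Prep}; 2:gree {Adv,Prep}; 3:gree {Adv,Prep}; 4:vaizrurp {Noun,Prep}; 5:vraafliax {Noun}; 6:laaree {Noun,Prep}; 7:plaugolm {Noun}.
At position 1, choosing Prep makes rule 4 impossible to satisfy; hence Noun.
At position 4, choosing Prep makes rule 4 impossible to satisfy; hence Noun.
At position 6, choosing Prep makes rule 4 impossible to satisfy; hence Noun.
At position 3, choosing Adv makes rule 3 impossible to satisfy; hence Prep.
At position 2, choosing Prep makes rule 2 impossible to satisfy; hence Adv.
That leaves exactly one tagging: Noun Adv Prep Noun Noun Noun Noun.
Check: rule 1 satisfied; rule 2 satisfied; rule 3 satisfied; rule 4 satisfied.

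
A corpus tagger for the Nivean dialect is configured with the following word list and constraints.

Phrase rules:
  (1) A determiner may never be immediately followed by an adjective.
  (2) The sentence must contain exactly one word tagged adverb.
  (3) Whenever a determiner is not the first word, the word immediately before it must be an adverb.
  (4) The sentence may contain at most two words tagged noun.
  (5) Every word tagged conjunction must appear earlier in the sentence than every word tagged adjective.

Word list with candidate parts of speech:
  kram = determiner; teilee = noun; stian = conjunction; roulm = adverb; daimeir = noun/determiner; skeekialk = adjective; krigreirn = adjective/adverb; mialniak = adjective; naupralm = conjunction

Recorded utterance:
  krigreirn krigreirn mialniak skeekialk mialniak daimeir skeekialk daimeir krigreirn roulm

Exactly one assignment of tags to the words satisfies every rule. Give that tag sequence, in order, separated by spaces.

adjective adjective adjective adjective adjective noun adjective noun adjective adverb

Candidates per position — 1:krigreirn {adjective,adverb}; 2:krigreirn {adjective,adverb}; 3:mialniak {adjective}; 4:skeekialk {adjective}; 5:mialniak {adjective}; 6:daimeir {noun,determiner}; 7:skeekialk {adjective}; 8:daimeir {noun,determiner}; 9:krigreirn {adjective,adverb}; 10:roulm {adverb}.
Position 1: adverb is ruled out by rule 2; that leaves adjective.
Position 2: adverb is ruled out by rule 2; that leaves adjective.
Position 6: determiner is ruled out by rule 1; that leaves noun.
Position 8: determiner is ruled out by rule 3; that leaves noun.
Position 9: adverb is ruled out by rule 2; that leaves adjective.
The unique satisfying tagging is: adjective adjective adjective adjective adjective noun adjective noun adjective adverb.
Checking: rule 1 ok; rule 2 ok; rule 3 ok; rule 4 ok; rule 5 ok.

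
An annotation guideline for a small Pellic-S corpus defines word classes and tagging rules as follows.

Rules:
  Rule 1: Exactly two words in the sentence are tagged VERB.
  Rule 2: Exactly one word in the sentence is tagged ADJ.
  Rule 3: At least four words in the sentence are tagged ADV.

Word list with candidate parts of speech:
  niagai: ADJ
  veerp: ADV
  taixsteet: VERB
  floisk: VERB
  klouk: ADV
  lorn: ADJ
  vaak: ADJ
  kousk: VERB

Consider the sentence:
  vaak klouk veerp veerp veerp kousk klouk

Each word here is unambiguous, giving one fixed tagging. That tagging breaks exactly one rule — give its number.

1

Fixed tagging: ADJ ADV ADV ADV ADV VERB ADV.
Checking each rule: R1 fail, R2 pass, R3 pass.
Only rule 1 fails.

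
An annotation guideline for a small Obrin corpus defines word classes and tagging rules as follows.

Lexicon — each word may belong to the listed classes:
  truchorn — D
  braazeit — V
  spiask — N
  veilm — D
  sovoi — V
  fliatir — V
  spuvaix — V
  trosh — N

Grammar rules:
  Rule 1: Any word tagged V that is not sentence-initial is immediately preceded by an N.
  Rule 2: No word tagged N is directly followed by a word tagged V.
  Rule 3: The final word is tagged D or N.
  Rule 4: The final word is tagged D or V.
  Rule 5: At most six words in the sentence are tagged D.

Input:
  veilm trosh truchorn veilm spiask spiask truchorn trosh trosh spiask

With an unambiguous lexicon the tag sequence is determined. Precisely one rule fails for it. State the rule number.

4

Fixed tagging: D N D D N N D N N N.
Checking each rule: R1 ok, R2 ok, R3 ok, R4 fails, R5 ok.
Only rule 4 fails.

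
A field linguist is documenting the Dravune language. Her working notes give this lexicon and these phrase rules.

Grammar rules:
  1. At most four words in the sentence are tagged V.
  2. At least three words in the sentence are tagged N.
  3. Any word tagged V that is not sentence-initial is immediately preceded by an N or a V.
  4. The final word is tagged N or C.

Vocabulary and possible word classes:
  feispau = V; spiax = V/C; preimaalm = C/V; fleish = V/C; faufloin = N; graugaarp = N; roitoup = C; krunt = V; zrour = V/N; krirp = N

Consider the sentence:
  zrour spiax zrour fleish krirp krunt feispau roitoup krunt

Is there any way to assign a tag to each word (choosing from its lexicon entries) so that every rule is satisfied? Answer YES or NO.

Candidates per position — 1:zrour {V,N}; 2:spiax {V,C}; 3:zrour {V,N}; 4:fleish {V,C}; 5:krirp {N}; 6:krunt {V}; 7:feispau {V}; 8:roitoup {C}; 9:krunt {V}.
Rule 3 cannot be satisfied by any choice of tags from the lexicon.
So there is no consistent tagging.

NO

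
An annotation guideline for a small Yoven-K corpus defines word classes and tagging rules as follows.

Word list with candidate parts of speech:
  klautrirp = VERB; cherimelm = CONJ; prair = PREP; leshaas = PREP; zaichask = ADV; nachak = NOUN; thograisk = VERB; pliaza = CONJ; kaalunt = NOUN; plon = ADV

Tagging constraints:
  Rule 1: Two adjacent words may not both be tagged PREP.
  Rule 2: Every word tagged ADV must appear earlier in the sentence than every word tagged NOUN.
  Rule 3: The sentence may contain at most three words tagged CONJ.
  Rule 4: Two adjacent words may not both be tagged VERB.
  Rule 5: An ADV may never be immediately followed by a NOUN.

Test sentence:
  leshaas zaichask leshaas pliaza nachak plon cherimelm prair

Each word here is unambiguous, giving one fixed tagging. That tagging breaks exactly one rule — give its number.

Fixed tagging: PREP ADV PREP CONJ NOUN ADV CONJ PREP.
Applying the rules: R1 ✓, R2 ✗, R3 ✓, R4 ✓, R5 ✓.
Only rule 2 fails.

2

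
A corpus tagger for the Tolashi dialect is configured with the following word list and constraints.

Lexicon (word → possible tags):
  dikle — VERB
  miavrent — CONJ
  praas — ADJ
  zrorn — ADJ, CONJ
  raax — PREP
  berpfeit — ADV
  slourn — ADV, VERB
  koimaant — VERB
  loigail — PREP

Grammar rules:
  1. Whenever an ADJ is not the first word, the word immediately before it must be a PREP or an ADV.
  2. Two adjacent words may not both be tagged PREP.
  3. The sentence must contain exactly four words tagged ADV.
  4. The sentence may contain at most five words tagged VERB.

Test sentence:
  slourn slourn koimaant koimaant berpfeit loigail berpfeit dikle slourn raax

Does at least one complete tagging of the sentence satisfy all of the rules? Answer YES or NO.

YES

Candidates per position — 1:slourn {ADV,VERB}; 2:slourn {ADV,VERB}; 3:koimaant {VERB}; 4:koimaant {VERB}; 5:berpfeit {ADV}; 6:loigail {PREP}; 7:berpfeit {ADV}; 8:dikle {VERB}; 9:slourn {ADV,VERB}; 10:raax {PREP}.
One satisfying assignment: ADV VERB VERB VERB ADV PREP ADV VERB ADV PREP.
Rule-by-rule: rule 1 holds; rule 2 holds; rule 3 holds; rule 4 holds.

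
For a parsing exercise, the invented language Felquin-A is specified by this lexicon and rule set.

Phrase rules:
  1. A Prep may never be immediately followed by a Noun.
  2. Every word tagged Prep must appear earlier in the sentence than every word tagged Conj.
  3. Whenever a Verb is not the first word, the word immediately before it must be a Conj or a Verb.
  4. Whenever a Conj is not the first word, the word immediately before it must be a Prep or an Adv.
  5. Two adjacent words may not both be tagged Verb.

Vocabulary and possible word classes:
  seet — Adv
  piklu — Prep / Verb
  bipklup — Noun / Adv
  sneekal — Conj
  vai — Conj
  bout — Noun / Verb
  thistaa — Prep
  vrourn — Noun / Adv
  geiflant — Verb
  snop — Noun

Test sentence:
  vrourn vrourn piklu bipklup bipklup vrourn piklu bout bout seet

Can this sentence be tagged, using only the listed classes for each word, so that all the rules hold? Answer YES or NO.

Candidates per position — 1:vrourn {Noun,Adv}; 2:vrourn {Noun,Adv}; 3:piklu {Prep,Verb}; 4:bipklup {Noun,Adv}; 5:bipklup {Noun,Adv}; 6:vrourn {Noun,Adv}; 7:piklu {Prep,Verb}; 8:bout {Noun,Verb}; 9:bout {Noun,Verb}; 10:seet {Adv}.
Every candidate sequence violates at least one rule; no consistent tagging exists.

NO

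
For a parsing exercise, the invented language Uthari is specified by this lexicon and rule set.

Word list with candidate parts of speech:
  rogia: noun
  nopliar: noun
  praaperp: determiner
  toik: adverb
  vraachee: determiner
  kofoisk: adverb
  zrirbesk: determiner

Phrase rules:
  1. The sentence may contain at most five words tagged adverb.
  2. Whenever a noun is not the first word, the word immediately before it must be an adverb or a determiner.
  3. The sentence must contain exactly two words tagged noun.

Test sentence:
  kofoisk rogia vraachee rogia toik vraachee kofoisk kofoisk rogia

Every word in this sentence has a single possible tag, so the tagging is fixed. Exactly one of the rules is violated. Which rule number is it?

Fixed tagging: adverb noun determiner noun adverb determiner adverb adverb noun.
Applying the rules: R1 ok, R2 ok, R3 fails.
Only rule 3 fails.

3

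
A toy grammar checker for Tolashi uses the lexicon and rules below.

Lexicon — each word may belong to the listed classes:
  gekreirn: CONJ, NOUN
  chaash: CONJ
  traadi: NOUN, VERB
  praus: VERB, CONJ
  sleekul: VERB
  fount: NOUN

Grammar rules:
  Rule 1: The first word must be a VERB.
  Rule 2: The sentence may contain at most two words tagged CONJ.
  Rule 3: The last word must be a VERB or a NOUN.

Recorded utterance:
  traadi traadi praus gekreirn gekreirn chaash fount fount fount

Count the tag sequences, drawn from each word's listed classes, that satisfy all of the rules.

8

Candidates per position — 1:traadi {NOUN,VERB}; 2:traadi {NOUN,VERB}; 3:praus {VERB,CONJ}; 4:gekreirn {CONJ,NOUN}; 5:gekreirn {CONJ,NOUN}; 6:chaash {CONJ}; 7:fount {NOUN}; 8:fount {NOUN}; 9:fount {NOUN}.
There are 32 candidate sequences in total.
Checking each against the rules leaves 8 sequences.
Count = 8.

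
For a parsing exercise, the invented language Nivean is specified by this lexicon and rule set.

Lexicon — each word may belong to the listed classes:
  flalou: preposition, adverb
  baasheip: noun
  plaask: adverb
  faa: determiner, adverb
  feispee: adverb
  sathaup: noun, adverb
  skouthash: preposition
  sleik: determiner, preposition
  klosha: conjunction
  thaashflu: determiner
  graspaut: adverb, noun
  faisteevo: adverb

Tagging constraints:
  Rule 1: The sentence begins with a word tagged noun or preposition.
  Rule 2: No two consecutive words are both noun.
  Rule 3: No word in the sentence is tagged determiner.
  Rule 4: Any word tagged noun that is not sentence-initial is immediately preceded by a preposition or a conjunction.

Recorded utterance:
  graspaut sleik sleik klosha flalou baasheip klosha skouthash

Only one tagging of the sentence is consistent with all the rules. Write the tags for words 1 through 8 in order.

Candidates per position — 1:graspaut {adverb,noun}; 2:sleik {determiner,preposition}; 3:sleik {determiner,preposition}; 4:klosha {conjunction}; 5:flalou {preposition,adverb}; 6:baasheip {noun}; 7:klosha {conjunction}; 8:skouthash {preposition}.
At position 1, choosing adverb makes rule 1 impossible to satisfy; hence noun.
At position 2, choosing determiner makes rule 3 impossible to satisfy; hence preposition.
At position 3, choosing determiner makes rule 3 impossible to satisfy; hence preposition.
At position 5, choosing adverb makes rule 4 impossible to satisfy; hence preposition.
So the tagging must be: noun preposition preposition conjunction preposition noun conjunction preposition.
Checking: rule 1 ✓; rule 2 ✓; rule 3 ✓; rule 4 ✓.

noun preposition preposition conjunction preposition noun conjunction preposition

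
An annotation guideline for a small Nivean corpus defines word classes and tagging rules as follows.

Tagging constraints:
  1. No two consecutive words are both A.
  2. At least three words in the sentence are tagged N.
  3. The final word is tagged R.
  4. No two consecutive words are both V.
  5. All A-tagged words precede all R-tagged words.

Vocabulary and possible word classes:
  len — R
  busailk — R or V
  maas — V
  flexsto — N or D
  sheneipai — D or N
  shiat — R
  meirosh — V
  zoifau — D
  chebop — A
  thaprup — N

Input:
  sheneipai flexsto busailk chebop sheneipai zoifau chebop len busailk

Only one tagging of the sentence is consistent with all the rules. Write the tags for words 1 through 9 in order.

N N V A N D A R R

Candidates per position — 1:sheneipai {D,N}; 2:flexsto {N,D}; 3:busailk {R,V}; 4:chebop {A}; 5:sheneipai {D,N}; 6:zoifau {D}; 7:chebop {A}; 8:len {R}; 9:busailk {R,V}.
At position 1, choosing D makes rule 2 impossible to satisfy; hence N.
At position 2, choosing D makes rule 2 impossible to satisfy; hence N.
At position 3, choosing R makes rule 5 impossible to satisfy; hence V.
At position 5, choosing D makes rule 2 impossible to satisfy; hence N.
At position 9, choosing V makes rule 3 impossible to satisfy; hence R.
That leaves exactly one tagging: N N V A N D A R R.
Check: rule 1 ✓; rule 2 ✓; rule 3 ✓; rule 4 ✓; rule 5 ✓.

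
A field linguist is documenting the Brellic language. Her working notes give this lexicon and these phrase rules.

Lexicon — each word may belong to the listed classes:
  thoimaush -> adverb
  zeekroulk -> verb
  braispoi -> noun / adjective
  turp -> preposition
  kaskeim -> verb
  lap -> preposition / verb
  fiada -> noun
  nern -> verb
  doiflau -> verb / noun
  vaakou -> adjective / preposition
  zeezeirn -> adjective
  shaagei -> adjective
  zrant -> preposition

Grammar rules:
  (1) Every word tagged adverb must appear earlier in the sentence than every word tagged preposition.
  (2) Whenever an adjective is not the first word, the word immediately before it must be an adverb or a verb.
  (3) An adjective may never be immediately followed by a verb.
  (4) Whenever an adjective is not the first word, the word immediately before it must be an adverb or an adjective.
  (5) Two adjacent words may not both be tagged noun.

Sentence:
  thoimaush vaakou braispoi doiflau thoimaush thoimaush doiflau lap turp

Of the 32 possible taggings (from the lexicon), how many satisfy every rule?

Candidates per position — 1:thoimaush {adverb}; 2:vaakou {adjective,preposition}; 3:braispoi {noun,adjective}; 4:doiflau {verb,noun}; 5:thoimaush {adverb}; 6:thoimaush {adverb}; 7:doiflau {verb,noun}; 8:lap {preposition,verb}; 9:turp {preposition}.
There are 32 candidate sequences in total.
The sequences that satisfy every rule: adverb adjective noun verb adverb adverb verb preposition preposition; adverb adjective noun verb adverb adverb verb verb preposition; adverb adjective noun verb adverb adverb noun preposition preposition; adverb adjective noun verb adverb adverb noun verb preposition.
Count = 4.

4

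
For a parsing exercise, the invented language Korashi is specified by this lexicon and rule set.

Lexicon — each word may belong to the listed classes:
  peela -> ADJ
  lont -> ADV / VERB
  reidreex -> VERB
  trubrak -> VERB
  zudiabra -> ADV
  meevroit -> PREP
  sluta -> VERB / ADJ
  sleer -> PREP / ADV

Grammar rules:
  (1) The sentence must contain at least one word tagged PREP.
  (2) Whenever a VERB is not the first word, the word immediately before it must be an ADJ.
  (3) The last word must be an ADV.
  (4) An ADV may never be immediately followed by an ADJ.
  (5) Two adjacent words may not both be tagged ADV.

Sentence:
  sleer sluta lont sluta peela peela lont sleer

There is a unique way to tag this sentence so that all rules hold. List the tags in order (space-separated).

PREP ADJ VERB ADJ ADJ ADJ VERB ADV

Candidates per position — 1:sleer {PREP,ADV}; 2:sluta {VERB,ADJ}; 3:lont {ADV,VERB}; 4:sluta {VERB,ADJ}; 5:peela {ADJ}; 6:peela {ADJ}; 7:lont {ADV,VERB}; 8:sleer {PREP,ADV}.
At position 2, choosing VERB makes rule 2 impossible to satisfy; hence ADJ.
At position 4, choosing VERB makes rule 2 impossible to satisfy; hence ADJ.
At position 8, choosing PREP makes rule 3 impossible to satisfy; hence ADV.
At position 1, choosing ADV makes rule 1 impossible to satisfy; hence PREP.
At position 3, choosing ADV makes rule 4 impossible to satisfy; hence VERB.
At position 7, choosing ADV makes rule 5 impossible to satisfy; hence VERB.
So the tagging must be: PREP ADJ VERB ADJ ADJ ADJ VERB ADV.
Rule-by-rule: rule 1 ✓; rule 2 ✓; rule 3 ✓; rule 4 ✓; rule 5 ✓.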